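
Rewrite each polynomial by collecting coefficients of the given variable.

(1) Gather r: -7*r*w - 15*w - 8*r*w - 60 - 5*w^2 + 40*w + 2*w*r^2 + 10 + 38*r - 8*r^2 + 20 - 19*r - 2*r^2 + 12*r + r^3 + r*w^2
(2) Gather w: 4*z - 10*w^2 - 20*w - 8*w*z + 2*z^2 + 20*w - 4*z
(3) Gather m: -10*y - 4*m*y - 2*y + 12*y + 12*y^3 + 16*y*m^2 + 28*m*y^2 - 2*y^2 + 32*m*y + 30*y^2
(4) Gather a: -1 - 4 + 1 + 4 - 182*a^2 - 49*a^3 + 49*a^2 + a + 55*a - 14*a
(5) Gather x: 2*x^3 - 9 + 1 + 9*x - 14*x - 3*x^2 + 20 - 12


(1) = r^3 + r^2*(2*w - 10) + r*(w^2 - 15*w + 31) - 5*w^2 + 25*w - 30
(2) = -10*w^2 - 8*w*z + 2*z^2
(3) = 16*m^2*y + m*(28*y^2 + 28*y) + 12*y^3 + 28*y^2
(4) = -49*a^3 - 133*a^2 + 42*a
(5) = 2*x^3 - 3*x^2 - 5*x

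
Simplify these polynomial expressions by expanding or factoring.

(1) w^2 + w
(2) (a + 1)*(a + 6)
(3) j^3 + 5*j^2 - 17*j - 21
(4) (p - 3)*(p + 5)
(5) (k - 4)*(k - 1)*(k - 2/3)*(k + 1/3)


(1) = w*(w + 1)
(2) = a^2 + 7*a + 6
(3) = (j - 3)*(j + 1)*(j + 7)
(4) = p^2 + 2*p - 15
(5) = k^4 - 16*k^3/3 + 49*k^2/9 - 2*k/9 - 8/9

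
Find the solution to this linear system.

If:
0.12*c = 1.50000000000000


Then:
c = 12.50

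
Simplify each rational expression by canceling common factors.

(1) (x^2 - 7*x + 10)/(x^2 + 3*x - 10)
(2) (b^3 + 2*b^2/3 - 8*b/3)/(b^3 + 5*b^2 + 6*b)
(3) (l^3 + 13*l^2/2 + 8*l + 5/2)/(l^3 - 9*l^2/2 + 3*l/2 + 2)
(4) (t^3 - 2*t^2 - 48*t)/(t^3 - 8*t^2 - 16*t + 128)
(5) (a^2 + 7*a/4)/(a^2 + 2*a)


(1) = (x - 5)/(x + 5)
(2) = (3*b - 4)/(3*b + 9)
(3) = (l^2 + 6*l + 5)/(l^2 - 5*l + 4)
(4) = (t^2 + 6*t)/(t^2 - 16)
(5) = (4*a + 7)/(4*a + 8)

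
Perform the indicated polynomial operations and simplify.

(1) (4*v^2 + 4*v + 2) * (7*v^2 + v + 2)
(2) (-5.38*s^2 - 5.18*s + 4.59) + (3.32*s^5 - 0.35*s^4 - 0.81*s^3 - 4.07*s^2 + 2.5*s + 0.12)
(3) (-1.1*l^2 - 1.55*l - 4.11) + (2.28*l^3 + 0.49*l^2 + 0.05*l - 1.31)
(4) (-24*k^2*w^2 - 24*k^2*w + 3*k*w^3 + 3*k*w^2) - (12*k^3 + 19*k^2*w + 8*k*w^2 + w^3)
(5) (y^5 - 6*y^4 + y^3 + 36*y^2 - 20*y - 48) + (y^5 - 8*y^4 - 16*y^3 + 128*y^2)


(1) = 28*v^4 + 32*v^3 + 26*v^2 + 10*v + 4
(2) = 3.32*s^5 - 0.35*s^4 - 0.81*s^3 - 9.45*s^2 - 2.68*s + 4.71
(3) = 2.28*l^3 - 0.61*l^2 - 1.5*l - 5.42
(4) = -12*k^3 - 24*k^2*w^2 - 43*k^2*w + 3*k*w^3 - 5*k*w^2 - w^3
(5) = 2*y^5 - 14*y^4 - 15*y^3 + 164*y^2 - 20*y - 48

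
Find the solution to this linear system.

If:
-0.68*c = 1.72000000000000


Then:
c = -2.53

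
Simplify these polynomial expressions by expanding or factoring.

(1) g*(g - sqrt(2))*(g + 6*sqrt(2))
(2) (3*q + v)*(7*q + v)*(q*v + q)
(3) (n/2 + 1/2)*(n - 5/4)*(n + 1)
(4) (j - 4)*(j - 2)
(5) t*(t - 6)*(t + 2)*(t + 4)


(1) = g^3 + 5*sqrt(2)*g^2 - 12*g
(2) = 21*q^3*v + 21*q^3 + 10*q^2*v^2 + 10*q^2*v + q*v^3 + q*v^2
(3) = n^3/2 + 3*n^2/8 - 3*n/4 - 5/8
(4) = j^2 - 6*j + 8
(5) = t^4 - 28*t^2 - 48*t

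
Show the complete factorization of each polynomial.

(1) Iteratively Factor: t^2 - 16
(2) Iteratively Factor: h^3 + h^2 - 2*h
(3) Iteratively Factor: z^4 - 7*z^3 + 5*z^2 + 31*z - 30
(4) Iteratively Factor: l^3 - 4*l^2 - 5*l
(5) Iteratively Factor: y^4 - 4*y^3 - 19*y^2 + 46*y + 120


(1) = (t + 4)*(t - 4)
(2) = (h - 1)*(h^2 + 2*h) = (h - 1)*(h + 2)*(h)
(3) = (z + 2)*(z^3 - 9*z^2 + 23*z - 15) = (z - 1)*(z + 2)*(z^2 - 8*z + 15) = (z - 5)*(z - 1)*(z + 2)*(z - 3)
(4) = (l + 1)*(l^2 - 5*l) = l*(l + 1)*(l - 5)
(5) = (y + 3)*(y^3 - 7*y^2 + 2*y + 40) = (y - 4)*(y + 3)*(y^2 - 3*y - 10) = (y - 5)*(y - 4)*(y + 3)*(y + 2)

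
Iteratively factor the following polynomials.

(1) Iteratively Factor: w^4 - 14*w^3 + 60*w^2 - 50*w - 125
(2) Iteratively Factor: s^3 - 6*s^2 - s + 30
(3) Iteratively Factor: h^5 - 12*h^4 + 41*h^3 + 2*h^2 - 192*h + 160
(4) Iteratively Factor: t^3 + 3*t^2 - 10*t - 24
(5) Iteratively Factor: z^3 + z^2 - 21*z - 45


(1) = (w + 1)*(w^3 - 15*w^2 + 75*w - 125) = (w - 5)*(w + 1)*(w^2 - 10*w + 25) = (w - 5)^2*(w + 1)*(w - 5)
(2) = (s - 3)*(s^2 - 3*s - 10) = (s - 5)*(s - 3)*(s + 2)
(3) = (h - 4)*(h^4 - 8*h^3 + 9*h^2 + 38*h - 40) = (h - 4)^2*(h^3 - 4*h^2 - 7*h + 10) = (h - 4)^2*(h + 2)*(h^2 - 6*h + 5) = (h - 5)*(h - 4)^2*(h + 2)*(h - 1)
(4) = (t - 3)*(t^2 + 6*t + 8) = (t - 3)*(t + 2)*(t + 4)
(5) = (z - 5)*(z^2 + 6*z + 9) = (z - 5)*(z + 3)*(z + 3)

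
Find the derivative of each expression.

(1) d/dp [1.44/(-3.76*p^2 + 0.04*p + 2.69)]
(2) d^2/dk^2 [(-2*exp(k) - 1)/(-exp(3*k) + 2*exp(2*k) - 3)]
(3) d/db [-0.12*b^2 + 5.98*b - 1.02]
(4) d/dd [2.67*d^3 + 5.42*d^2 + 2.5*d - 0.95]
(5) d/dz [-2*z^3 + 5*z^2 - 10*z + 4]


(1) = (10.8288*p - 0.0576)/(-3.76*p^2 + 0.04*p + 2.69)^2
(2) = (8*exp(6*k) - 3*exp(5*k) - 14*exp(4*k) - 62*exp(3*k) + 45*exp(2*k) + 24*exp(k) + 18)*exp(k)/(exp(9*k) - 6*exp(8*k) + 12*exp(7*k) + exp(6*k) - 36*exp(5*k) + 36*exp(4*k) + 27*exp(3*k) - 54*exp(2*k) + 27)
(3) = 5.98 - 0.24*b
(4) = 8.01*d^2 + 10.84*d + 2.5
(5) = -6*z^2 + 10*z - 10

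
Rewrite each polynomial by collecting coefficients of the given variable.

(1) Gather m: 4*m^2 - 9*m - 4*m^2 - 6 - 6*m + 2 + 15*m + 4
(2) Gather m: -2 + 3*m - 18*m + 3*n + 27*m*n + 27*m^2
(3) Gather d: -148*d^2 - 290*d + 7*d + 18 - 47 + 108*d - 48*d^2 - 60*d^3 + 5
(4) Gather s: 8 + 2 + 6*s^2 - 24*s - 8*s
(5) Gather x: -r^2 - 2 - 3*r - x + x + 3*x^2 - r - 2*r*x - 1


(1) = 0
(2) = 27*m^2 + m*(27*n - 15) + 3*n - 2
(3) = -60*d^3 - 196*d^2 - 175*d - 24
(4) = 6*s^2 - 32*s + 10
(5) = -r^2 - 2*r*x - 4*r + 3*x^2 - 3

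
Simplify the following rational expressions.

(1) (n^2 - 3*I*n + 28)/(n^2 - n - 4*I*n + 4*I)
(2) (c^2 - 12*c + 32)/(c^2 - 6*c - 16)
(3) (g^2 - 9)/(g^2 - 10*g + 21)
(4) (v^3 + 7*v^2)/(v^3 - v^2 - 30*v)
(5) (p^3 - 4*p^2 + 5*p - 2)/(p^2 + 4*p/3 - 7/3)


(1) = (n^2 - 3*I*n + 28)/(n^2 + n*(-1 - 4*I) + 4*I)
(2) = (c - 4)/(c + 2)
(3) = (g + 3)/(g - 7)
(4) = (v^2 + 7*v)/(v^2 - v - 30)
(5) = (3*p^2 - 9*p + 6)/(3*p + 7)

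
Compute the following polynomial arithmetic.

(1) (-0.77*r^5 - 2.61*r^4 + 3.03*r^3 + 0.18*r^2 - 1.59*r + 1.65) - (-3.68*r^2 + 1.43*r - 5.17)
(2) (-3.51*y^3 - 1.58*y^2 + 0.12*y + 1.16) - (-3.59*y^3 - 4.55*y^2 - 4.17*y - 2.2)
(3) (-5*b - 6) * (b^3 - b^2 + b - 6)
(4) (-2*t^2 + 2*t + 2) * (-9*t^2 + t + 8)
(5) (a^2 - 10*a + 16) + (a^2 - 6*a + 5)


(1) = -0.77*r^5 - 2.61*r^4 + 3.03*r^3 + 3.86*r^2 - 3.02*r + 6.82
(2) = 0.08*y^3 + 2.97*y^2 + 4.29*y + 3.36
(3) = -5*b^4 - b^3 + b^2 + 24*b + 36
(4) = 18*t^4 - 20*t^3 - 32*t^2 + 18*t + 16
(5) = 2*a^2 - 16*a + 21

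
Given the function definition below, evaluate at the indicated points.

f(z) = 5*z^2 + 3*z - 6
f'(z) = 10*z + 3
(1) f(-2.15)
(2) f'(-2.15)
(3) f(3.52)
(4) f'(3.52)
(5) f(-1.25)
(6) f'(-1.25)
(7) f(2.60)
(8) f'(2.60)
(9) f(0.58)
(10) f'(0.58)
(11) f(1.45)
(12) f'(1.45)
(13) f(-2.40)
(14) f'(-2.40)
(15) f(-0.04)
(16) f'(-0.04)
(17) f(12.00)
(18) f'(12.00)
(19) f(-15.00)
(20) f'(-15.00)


(1) = 10.66
(2) = -18.50
(3) = 66.51
(4) = 38.20
(5) = -1.94
(6) = -9.50
(7) = 35.60
(8) = 29.00
(9) = -2.58
(10) = 8.80
(11) = 8.86
(12) = 17.50
(13) = 15.60
(14) = -21.00
(15) = -6.11
(16) = 2.60
(17) = 750.00
(18) = 123.00
(19) = 1074.00
(20) = -147.00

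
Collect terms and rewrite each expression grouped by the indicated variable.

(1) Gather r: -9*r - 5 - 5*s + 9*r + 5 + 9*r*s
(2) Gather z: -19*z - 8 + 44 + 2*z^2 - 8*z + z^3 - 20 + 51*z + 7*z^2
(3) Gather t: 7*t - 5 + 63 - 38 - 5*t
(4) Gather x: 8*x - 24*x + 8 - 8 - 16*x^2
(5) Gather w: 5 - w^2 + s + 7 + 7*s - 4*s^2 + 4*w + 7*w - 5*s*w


(1) = 9*r*s - 5*s
(2) = z^3 + 9*z^2 + 24*z + 16
(3) = 2*t + 20
(4) = -16*x^2 - 16*x
(5) = -4*s^2 + 8*s - w^2 + w*(11 - 5*s) + 12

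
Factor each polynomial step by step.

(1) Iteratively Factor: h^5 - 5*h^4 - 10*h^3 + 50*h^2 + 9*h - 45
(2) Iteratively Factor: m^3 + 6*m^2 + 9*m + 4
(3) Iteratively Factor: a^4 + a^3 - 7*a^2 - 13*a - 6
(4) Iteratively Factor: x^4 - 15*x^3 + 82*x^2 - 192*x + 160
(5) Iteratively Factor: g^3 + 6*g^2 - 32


(1) = (h - 1)*(h^4 - 4*h^3 - 14*h^2 + 36*h + 45) = (h - 1)*(h + 1)*(h^3 - 5*h^2 - 9*h + 45) = (h - 5)*(h - 1)*(h + 1)*(h^2 - 9) = (h - 5)*(h - 3)*(h - 1)*(h + 1)*(h + 3)
(2) = (m + 1)*(m^2 + 5*m + 4) = (m + 1)^2*(m + 4)
(3) = (a + 1)*(a^3 - 7*a - 6) = (a - 3)*(a + 1)*(a^2 + 3*a + 2) = (a - 3)*(a + 1)*(a + 2)*(a + 1)
(4) = (x - 4)*(x^3 - 11*x^2 + 38*x - 40) = (x - 4)^2*(x^2 - 7*x + 10) = (x - 4)^2*(x - 2)*(x - 5)
(5) = (g + 4)*(g^2 + 2*g - 8) = (g + 4)^2*(g - 2)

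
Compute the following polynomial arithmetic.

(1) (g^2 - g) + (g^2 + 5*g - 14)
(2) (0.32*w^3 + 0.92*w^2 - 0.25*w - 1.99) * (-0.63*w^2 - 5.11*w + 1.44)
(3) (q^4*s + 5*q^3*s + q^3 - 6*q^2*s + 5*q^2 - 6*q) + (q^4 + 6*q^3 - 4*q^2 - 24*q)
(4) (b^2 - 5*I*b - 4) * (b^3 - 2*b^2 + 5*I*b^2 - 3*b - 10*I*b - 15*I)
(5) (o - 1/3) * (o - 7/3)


(1) = 2*g^2 + 4*g - 14
(2) = -0.2016*w^5 - 2.2148*w^4 - 4.0829*w^3 + 3.856*w^2 + 9.8089*w - 2.8656
(3) = q^4*s + q^4 + 5*q^3*s + 7*q^3 - 6*q^2*s + q^2 - 30*q
(4) = b^5 - 2*b^4 + 18*b^3 - 42*b^2 - 20*I*b^2 - 63*b + 40*I*b + 60*I
(5) = o^2 - 8*o/3 + 7/9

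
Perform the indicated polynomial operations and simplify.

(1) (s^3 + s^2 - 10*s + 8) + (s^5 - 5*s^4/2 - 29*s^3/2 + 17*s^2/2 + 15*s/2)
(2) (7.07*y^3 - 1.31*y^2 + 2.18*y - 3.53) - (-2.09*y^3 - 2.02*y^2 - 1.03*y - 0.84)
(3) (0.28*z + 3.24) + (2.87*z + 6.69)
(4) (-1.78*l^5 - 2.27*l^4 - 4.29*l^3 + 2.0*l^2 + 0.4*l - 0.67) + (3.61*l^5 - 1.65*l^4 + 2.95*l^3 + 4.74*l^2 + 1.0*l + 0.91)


(1) = s^5 - 5*s^4/2 - 27*s^3/2 + 19*s^2/2 - 5*s/2 + 8
(2) = 9.16*y^3 + 0.71*y^2 + 3.21*y - 2.69
(3) = 3.15*z + 9.93
(4) = 1.83*l^5 - 3.92*l^4 - 1.34*l^3 + 6.74*l^2 + 1.4*l + 0.24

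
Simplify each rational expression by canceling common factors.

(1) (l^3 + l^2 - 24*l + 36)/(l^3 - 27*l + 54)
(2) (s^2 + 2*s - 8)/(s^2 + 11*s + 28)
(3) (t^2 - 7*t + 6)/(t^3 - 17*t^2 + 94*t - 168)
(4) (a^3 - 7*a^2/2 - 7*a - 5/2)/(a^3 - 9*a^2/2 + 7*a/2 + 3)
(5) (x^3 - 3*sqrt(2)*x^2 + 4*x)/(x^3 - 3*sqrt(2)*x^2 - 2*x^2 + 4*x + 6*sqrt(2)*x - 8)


(1) = (l - 2)/(l - 3)
(2) = (s - 2)/(s + 7)
(3) = (t - 1)/(t^2 - 11*t + 28)
(4) = (a^2 - 4*a - 5)/(a^2 - 5*a + 6)
(5) = x/(x - 2)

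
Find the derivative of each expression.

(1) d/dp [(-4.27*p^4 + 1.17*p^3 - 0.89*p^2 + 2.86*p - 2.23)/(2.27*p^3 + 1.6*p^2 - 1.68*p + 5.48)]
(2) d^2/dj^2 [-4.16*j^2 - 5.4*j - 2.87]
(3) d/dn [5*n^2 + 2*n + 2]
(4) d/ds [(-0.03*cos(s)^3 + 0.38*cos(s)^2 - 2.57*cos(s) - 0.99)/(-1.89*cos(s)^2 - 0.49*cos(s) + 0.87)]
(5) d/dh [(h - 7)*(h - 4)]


(1) = (-9.6929*p^6 - 13.664*p^5 + 25.4131*p^4 - 110.514*p^3 + 31.3403*p^2 - 2.6184*p + 11.9264)/(5.1529*p^6 + 7.264*p^5 - 5.0672*p^4 + 19.5032*p^3 + 20.3584*p^2 - 18.4128*p + 30.0304)
(2) = -8.32000000000000
(3) = 10*n + 2
(4) = (-0.0567*cos(s)^4 - 0.0294*cos(s)^3 + 5.1218*cos(s)^2 + 3.081*cos(s) + 2.721)*sin(s)/(3.5721*cos(s)^4 + 1.8522*cos(s)^3 - 3.0485*cos(s)^2 - 0.8526*cos(s) + 0.7569)
(5) = 2*h - 11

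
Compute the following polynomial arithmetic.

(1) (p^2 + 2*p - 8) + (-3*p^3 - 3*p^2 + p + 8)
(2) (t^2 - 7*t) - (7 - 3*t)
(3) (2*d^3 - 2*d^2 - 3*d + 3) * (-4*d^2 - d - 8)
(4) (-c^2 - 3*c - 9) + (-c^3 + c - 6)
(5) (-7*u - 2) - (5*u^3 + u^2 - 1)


(1) = -3*p^3 - 2*p^2 + 3*p
(2) = t^2 - 4*t - 7
(3) = -8*d^5 + 6*d^4 - 2*d^3 + 7*d^2 + 21*d - 24
(4) = -c^3 - c^2 - 2*c - 15
(5) = -5*u^3 - u^2 - 7*u - 1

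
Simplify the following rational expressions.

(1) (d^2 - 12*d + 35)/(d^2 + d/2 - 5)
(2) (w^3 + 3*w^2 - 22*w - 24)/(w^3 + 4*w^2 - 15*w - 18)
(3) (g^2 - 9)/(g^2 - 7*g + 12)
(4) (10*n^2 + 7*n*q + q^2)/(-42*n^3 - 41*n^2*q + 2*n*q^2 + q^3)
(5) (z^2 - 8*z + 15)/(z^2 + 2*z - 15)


(1) = (2*d^2 - 24*d + 70)/(2*d^2 + d - 10)
(2) = (w - 4)/(w - 3)
(3) = (g + 3)/(g - 4)
(4) = (10*n^2 + 7*n*q + q^2)/(-42*n^3 - 41*n^2*q + 2*n*q^2 + q^3)
(5) = (z - 5)/(z + 5)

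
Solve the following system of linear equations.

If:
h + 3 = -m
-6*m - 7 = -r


Then:
h = -r/6 - 11/6
m = r/6 - 7/6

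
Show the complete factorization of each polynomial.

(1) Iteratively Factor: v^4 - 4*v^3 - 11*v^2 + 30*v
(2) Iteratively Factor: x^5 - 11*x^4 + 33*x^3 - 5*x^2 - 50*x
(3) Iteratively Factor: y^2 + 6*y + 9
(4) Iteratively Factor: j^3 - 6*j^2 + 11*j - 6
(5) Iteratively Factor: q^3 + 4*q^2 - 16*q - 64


(1) = (v)*(v^3 - 4*v^2 - 11*v + 30) = v*(v - 5)*(v^2 + v - 6) = v*(v - 5)*(v - 2)*(v + 3)
(2) = (x - 5)*(x^4 - 6*x^3 + 3*x^2 + 10*x) = (x - 5)*(x + 1)*(x^3 - 7*x^2 + 10*x) = x*(x - 5)*(x + 1)*(x^2 - 7*x + 10) = x*(x - 5)^2*(x + 1)*(x - 2)
(3) = (y + 3)*(y + 3)
(4) = (j - 3)*(j^2 - 3*j + 2) = (j - 3)*(j - 1)*(j - 2)
(5) = (q + 4)*(q^2 - 16) = (q - 4)*(q + 4)*(q + 4)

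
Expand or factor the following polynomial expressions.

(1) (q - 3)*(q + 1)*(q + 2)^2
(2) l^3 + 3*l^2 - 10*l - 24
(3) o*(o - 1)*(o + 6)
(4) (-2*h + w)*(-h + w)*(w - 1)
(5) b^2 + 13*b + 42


(1) = q^4 + 2*q^3 - 7*q^2 - 20*q - 12
(2) = (l - 3)*(l + 2)*(l + 4)
(3) = o^3 + 5*o^2 - 6*o
(4) = 2*h^2*w - 2*h^2 - 3*h*w^2 + 3*h*w + w^3 - w^2
(5) = (b + 6)*(b + 7)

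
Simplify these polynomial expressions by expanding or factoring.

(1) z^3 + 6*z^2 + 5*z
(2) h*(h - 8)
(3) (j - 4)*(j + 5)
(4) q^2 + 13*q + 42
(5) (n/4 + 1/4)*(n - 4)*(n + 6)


(1) = z*(z + 1)*(z + 5)
(2) = h^2 - 8*h
(3) = j^2 + j - 20
(4) = (q + 6)*(q + 7)
(5) = n^3/4 + 3*n^2/4 - 11*n/2 - 6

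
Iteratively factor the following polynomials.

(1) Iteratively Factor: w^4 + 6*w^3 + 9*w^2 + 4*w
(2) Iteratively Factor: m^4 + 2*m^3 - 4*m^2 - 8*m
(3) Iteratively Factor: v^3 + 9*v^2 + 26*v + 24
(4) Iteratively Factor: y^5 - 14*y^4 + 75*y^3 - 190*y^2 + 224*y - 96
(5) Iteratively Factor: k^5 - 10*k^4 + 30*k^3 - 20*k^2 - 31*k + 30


(1) = (w + 1)*(w^3 + 5*w^2 + 4*w) = (w + 1)^2*(w^2 + 4*w) = w*(w + 1)^2*(w + 4)
(2) = (m - 2)*(m^3 + 4*m^2 + 4*m) = (m - 2)*(m + 2)*(m^2 + 2*m) = m*(m - 2)*(m + 2)*(m + 2)
(3) = (v + 3)*(v^2 + 6*v + 8) = (v + 3)*(v + 4)*(v + 2)
(4) = (y - 1)*(y^4 - 13*y^3 + 62*y^2 - 128*y + 96) = (y - 3)*(y - 1)*(y^3 - 10*y^2 + 32*y - 32) = (y - 4)*(y - 3)*(y - 1)*(y^2 - 6*y + 8) = (y - 4)^2*(y - 3)*(y - 1)*(y - 2)
(5) = (k - 1)*(k^4 - 9*k^3 + 21*k^2 + k - 30) = (k - 3)*(k - 1)*(k^3 - 6*k^2 + 3*k + 10) = (k - 5)*(k - 3)*(k - 1)*(k^2 - k - 2) = (k - 5)*(k - 3)*(k - 2)*(k - 1)*(k + 1)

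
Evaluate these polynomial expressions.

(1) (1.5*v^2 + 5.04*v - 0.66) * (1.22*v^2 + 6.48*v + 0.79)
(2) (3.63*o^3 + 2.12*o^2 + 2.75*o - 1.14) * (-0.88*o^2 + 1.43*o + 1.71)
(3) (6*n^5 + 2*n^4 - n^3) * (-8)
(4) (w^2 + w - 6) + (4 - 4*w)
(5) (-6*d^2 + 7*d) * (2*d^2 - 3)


(1) = 1.83*v^4 + 15.8688*v^3 + 33.039*v^2 - 0.2952*v - 0.5214
(2) = -3.1944*o^5 + 3.3253*o^4 + 6.8189*o^3 + 8.5609*o^2 + 3.0723*o - 1.9494
(3) = -48*n^5 - 16*n^4 + 8*n^3
(4) = w^2 - 3*w - 2
(5) = -12*d^4 + 14*d^3 + 18*d^2 - 21*d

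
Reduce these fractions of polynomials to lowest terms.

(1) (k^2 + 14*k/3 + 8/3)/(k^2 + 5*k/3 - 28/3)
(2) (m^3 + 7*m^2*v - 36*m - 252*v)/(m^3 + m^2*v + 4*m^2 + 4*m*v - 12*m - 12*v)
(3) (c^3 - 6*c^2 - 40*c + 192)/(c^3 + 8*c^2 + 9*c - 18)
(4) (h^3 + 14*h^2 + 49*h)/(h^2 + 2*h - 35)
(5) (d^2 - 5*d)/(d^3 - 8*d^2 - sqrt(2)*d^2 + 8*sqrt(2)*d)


(1) = (3*k + 2)/(3*k - 7)
(2) = (m^2 + 7*m*v - 6*m - 42*v)/(m^2 + m*v - 2*m - 2*v)
(3) = (c^2 - 12*c + 32)/(c^2 + 2*c - 3)
(4) = (h^2 + 7*h)/(h - 5)
(5) = (d - 5)/(d^2 + d*(-8 - sqrt(2)) + 8*sqrt(2))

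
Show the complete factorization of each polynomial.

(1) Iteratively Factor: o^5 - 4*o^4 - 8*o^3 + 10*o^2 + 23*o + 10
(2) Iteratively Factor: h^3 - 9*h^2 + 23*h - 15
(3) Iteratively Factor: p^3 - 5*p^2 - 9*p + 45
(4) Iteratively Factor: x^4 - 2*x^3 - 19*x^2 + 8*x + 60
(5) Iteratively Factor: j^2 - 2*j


(1) = (o + 1)*(o^4 - 5*o^3 - 3*o^2 + 13*o + 10) = (o + 1)^2*(o^3 - 6*o^2 + 3*o + 10) = (o - 2)*(o + 1)^2*(o^2 - 4*o - 5) = (o - 2)*(o + 1)^3*(o - 5)
(2) = (h - 5)*(h^2 - 4*h + 3) = (h - 5)*(h - 1)*(h - 3)
(3) = (p + 3)*(p^2 - 8*p + 15) = (p - 3)*(p + 3)*(p - 5)
(4) = (x - 5)*(x^3 + 3*x^2 - 4*x - 12) = (x - 5)*(x + 2)*(x^2 + x - 6) = (x - 5)*(x + 2)*(x + 3)*(x - 2)
(5) = (j - 2)*(j)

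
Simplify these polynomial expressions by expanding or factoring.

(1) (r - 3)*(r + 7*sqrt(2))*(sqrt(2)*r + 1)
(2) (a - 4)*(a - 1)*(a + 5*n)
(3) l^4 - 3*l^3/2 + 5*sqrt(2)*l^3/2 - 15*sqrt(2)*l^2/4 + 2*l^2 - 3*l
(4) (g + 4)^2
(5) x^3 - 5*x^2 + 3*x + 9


(1) = sqrt(2)*r^3 - 3*sqrt(2)*r^2 + 15*r^2 - 45*r + 7*sqrt(2)*r - 21*sqrt(2)
(2) = a^3 + 5*a^2*n - 5*a^2 - 25*a*n + 4*a + 20*n
(3) = l*(l - 3/2)*(l + sqrt(2)/2)*(l + 2*sqrt(2))
(4) = g^2 + 8*g + 16
(5) = (x - 3)^2*(x + 1)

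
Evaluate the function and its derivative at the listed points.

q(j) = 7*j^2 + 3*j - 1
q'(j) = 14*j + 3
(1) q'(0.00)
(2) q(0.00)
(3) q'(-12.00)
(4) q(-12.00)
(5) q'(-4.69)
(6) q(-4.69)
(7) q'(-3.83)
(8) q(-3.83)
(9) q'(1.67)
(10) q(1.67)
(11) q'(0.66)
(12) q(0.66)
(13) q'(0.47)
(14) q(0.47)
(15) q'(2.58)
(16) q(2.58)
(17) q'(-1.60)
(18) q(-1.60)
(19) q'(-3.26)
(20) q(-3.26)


(1) = 3.00
(2) = -1.00
(3) = -165.00
(4) = 971.00
(5) = -62.66
(6) = 138.90
(7) = -50.62
(8) = 90.19
(9) = 26.38
(10) = 23.53
(11) = 12.24
(12) = 4.03
(13) = 9.58
(14) = 1.96
(15) = 39.12
(16) = 53.33
(17) = -19.40
(18) = 12.12
(19) = -42.64
(20) = 63.61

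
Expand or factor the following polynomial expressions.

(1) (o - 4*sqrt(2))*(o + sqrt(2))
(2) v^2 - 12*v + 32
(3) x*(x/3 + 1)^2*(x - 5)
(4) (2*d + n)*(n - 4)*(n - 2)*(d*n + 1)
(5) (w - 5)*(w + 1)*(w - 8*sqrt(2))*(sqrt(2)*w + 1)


(1) = o^2 - 3*sqrt(2)*o - 8
(2) = (v - 8)*(v - 4)
(3) = x^4/9 + x^3/9 - 7*x^2/3 - 5*x
(4) = 2*d^2*n^3 - 12*d^2*n^2 + 16*d^2*n + d*n^4 - 6*d*n^3 + 10*d*n^2 - 12*d*n + 16*d + n^3 - 6*n^2 + 8*n
(5) = sqrt(2)*w^4 - 15*w^3 - 4*sqrt(2)*w^3 - 13*sqrt(2)*w^2 + 60*w^2 + 32*sqrt(2)*w + 75*w + 40*sqrt(2)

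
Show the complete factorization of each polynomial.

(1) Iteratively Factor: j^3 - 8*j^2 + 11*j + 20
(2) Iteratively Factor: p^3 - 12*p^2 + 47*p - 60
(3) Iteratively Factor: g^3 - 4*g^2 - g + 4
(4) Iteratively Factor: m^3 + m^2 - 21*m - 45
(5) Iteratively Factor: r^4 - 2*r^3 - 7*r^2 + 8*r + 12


(1) = (j - 4)*(j^2 - 4*j - 5) = (j - 4)*(j + 1)*(j - 5)
(2) = (p - 3)*(p^2 - 9*p + 20) = (p - 5)*(p - 3)*(p - 4)
(3) = (g + 1)*(g^2 - 5*g + 4) = (g - 4)*(g + 1)*(g - 1)
(4) = (m + 3)*(m^2 - 2*m - 15) = (m + 3)^2*(m - 5)
(5) = (r + 2)*(r^3 - 4*r^2 + r + 6) = (r + 1)*(r + 2)*(r^2 - 5*r + 6) = (r - 2)*(r + 1)*(r + 2)*(r - 3)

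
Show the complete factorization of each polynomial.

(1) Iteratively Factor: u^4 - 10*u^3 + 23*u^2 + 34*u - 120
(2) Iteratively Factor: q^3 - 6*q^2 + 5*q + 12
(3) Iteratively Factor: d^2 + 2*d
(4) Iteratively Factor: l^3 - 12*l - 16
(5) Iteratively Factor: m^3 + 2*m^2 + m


(1) = (u - 4)*(u^3 - 6*u^2 - u + 30) = (u - 4)*(u + 2)*(u^2 - 8*u + 15) = (u - 5)*(u - 4)*(u + 2)*(u - 3)
(2) = (q - 3)*(q^2 - 3*q - 4) = (q - 4)*(q - 3)*(q + 1)
(3) = (d + 2)*(d)
(4) = (l + 2)*(l^2 - 2*l - 8) = (l + 2)^2*(l - 4)
(5) = (m)*(m^2 + 2*m + 1) = m*(m + 1)*(m + 1)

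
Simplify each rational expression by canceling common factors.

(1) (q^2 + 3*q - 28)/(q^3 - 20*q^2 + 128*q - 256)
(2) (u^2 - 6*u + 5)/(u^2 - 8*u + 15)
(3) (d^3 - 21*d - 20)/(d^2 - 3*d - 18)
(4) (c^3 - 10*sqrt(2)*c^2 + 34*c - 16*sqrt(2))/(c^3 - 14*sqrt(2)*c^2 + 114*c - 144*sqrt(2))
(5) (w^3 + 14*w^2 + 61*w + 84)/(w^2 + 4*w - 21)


(1) = (q + 7)/(q^2 - 16*q + 64)
(2) = (u - 1)/(u - 3)
(3) = (d^3 - 21*d - 20)/(d^2 - 3*d - 18)
(4) = (c^2 - 2*sqrt(2)*c + 2)/(c^2 - 6*sqrt(2)*c + 18)
(5) = (w^2 + 7*w + 12)/(w - 3)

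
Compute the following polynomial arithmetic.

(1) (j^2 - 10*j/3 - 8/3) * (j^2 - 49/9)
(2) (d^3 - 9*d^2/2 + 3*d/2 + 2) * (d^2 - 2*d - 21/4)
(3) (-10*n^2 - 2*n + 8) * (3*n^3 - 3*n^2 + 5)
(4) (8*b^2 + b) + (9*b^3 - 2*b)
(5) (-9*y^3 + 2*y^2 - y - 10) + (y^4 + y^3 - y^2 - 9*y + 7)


(1) = j^4 - 10*j^3/3 - 73*j^2/9 + 490*j/27 + 392/27
(2) = d^5 - 13*d^4/2 + 21*d^3/4 + 181*d^2/8 - 95*d/8 - 21/2
(3) = -30*n^5 + 24*n^4 + 30*n^3 - 74*n^2 - 10*n + 40
(4) = 9*b^3 + 8*b^2 - b
(5) = y^4 - 8*y^3 + y^2 - 10*y - 3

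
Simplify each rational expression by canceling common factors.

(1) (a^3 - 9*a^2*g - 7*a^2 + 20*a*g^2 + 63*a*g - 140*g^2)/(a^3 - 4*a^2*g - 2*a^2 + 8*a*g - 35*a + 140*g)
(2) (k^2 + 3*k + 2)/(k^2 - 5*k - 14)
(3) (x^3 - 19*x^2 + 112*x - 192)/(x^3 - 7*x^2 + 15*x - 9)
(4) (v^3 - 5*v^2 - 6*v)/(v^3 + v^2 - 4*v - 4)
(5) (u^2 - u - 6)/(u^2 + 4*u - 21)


(1) = (a - 5*g)/(a + 5)
(2) = (k + 1)/(k - 7)
(3) = (x^2 - 16*x + 64)/(x^2 - 4*x + 3)
(4) = (v^2 - 6*v)/(v^2 - 4)
(5) = (u + 2)/(u + 7)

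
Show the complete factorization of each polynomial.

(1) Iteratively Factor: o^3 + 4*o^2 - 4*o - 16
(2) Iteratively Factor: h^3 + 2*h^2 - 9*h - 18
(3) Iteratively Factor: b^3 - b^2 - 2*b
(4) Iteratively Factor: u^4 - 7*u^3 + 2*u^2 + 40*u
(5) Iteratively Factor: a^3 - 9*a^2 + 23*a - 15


(1) = (o + 4)*(o^2 - 4) = (o - 2)*(o + 4)*(o + 2)
(2) = (h + 2)*(h^2 - 9) = (h - 3)*(h + 2)*(h + 3)
(3) = (b - 2)*(b^2 + b) = b*(b - 2)*(b + 1)
(4) = (u - 5)*(u^3 - 2*u^2 - 8*u) = (u - 5)*(u + 2)*(u^2 - 4*u) = u*(u - 5)*(u + 2)*(u - 4)
(5) = (a - 3)*(a^2 - 6*a + 5) = (a - 5)*(a - 3)*(a - 1)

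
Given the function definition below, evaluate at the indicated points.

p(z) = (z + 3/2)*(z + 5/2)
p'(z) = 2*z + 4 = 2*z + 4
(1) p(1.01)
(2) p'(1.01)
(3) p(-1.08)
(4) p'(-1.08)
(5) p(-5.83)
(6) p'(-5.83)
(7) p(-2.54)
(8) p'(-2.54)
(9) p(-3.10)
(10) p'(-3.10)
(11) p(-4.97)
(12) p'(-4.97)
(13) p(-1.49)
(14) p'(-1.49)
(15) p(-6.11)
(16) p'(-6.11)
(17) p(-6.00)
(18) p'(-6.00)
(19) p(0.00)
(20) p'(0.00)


(1) = 8.81
(2) = 6.02
(3) = 0.60
(4) = 1.84
(5) = 14.42
(6) = -7.66
(7) = 0.04
(8) = -1.08
(9) = 0.96
(10) = -2.20
(11) = 8.57
(12) = -5.94
(13) = 0.01
(14) = 1.02
(15) = 16.64
(16) = -8.22
(17) = 15.75
(18) = -8.00
(19) = 3.75
(20) = 4.00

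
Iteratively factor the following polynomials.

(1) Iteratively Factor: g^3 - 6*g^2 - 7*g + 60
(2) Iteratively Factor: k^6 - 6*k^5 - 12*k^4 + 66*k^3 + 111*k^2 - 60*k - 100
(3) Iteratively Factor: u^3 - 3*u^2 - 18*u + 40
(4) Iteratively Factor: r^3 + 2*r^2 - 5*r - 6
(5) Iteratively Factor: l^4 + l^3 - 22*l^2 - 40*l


(1) = (g - 4)*(g^2 - 2*g - 15) = (g - 5)*(g - 4)*(g + 3)
(2) = (k + 2)*(k^5 - 8*k^4 + 4*k^3 + 58*k^2 - 5*k - 50) = (k + 1)*(k + 2)*(k^4 - 9*k^3 + 13*k^2 + 45*k - 50) = (k - 5)*(k + 1)*(k + 2)*(k^3 - 4*k^2 - 7*k + 10) = (k - 5)*(k - 1)*(k + 1)*(k + 2)*(k^2 - 3*k - 10) = (k - 5)^2*(k - 1)*(k + 1)*(k + 2)*(k + 2)
(3) = (u - 5)*(u^2 + 2*u - 8) = (u - 5)*(u + 4)*(u - 2)
(4) = (r + 1)*(r^2 + r - 6) = (r + 1)*(r + 3)*(r - 2)
(5) = (l + 4)*(l^3 - 3*l^2 - 10*l) = l*(l + 4)*(l^2 - 3*l - 10) = l*(l - 5)*(l + 4)*(l + 2)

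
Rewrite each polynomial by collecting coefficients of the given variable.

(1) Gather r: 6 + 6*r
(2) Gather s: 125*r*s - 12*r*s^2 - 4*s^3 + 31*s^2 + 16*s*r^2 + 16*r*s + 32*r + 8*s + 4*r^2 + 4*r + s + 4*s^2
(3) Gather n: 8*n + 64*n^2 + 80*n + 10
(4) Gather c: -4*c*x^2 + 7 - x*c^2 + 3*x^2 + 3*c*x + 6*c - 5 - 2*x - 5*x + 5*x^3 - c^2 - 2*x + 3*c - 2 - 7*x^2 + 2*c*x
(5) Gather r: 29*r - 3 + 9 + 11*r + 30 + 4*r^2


(1) = 6*r + 6
(2) = 4*r^2 + 36*r - 4*s^3 + s^2*(35 - 12*r) + s*(16*r^2 + 141*r + 9)
(3) = 64*n^2 + 88*n + 10
(4) = c^2*(-x - 1) + c*(-4*x^2 + 5*x + 9) + 5*x^3 - 4*x^2 - 9*x
(5) = 4*r^2 + 40*r + 36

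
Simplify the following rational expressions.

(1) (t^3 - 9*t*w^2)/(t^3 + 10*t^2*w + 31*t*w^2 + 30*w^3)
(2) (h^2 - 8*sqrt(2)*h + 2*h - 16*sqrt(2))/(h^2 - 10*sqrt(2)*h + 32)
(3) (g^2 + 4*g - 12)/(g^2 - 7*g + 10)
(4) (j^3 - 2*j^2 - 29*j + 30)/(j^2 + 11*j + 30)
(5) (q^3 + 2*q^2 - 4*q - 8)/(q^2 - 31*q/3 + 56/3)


(1) = (t^2 - 3*t*w)/(t^2 + 7*t*w + 10*w^2)
(2) = (h + 2)/(h - 2*sqrt(2))
(3) = (g + 6)/(g - 5)
(4) = (j^2 - 7*j + 6)/(j + 6)
(5) = (3*q^3 + 6*q^2 - 12*q - 24)/(3*q^2 - 31*q + 56)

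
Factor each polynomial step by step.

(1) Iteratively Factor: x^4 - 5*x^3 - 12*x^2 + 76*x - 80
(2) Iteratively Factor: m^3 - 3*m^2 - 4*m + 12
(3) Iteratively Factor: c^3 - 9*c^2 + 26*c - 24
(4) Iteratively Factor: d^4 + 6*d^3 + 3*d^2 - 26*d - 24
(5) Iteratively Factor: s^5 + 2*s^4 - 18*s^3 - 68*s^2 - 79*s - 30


(1) = (x + 4)*(x^3 - 9*x^2 + 24*x - 20) = (x - 2)*(x + 4)*(x^2 - 7*x + 10) = (x - 5)*(x - 2)*(x + 4)*(x - 2)
(2) = (m - 3)*(m^2 - 4) = (m - 3)*(m + 2)*(m - 2)
(3) = (c - 2)*(c^2 - 7*c + 12) = (c - 3)*(c - 2)*(c - 4)
(4) = (d - 2)*(d^3 + 8*d^2 + 19*d + 12) = (d - 2)*(d + 1)*(d^2 + 7*d + 12) = (d - 2)*(d + 1)*(d + 4)*(d + 3)
(5) = (s + 1)*(s^4 + s^3 - 19*s^2 - 49*s - 30) = (s - 5)*(s + 1)*(s^3 + 6*s^2 + 11*s + 6) = (s - 5)*(s + 1)*(s + 3)*(s^2 + 3*s + 2) = (s - 5)*(s + 1)^2*(s + 3)*(s + 2)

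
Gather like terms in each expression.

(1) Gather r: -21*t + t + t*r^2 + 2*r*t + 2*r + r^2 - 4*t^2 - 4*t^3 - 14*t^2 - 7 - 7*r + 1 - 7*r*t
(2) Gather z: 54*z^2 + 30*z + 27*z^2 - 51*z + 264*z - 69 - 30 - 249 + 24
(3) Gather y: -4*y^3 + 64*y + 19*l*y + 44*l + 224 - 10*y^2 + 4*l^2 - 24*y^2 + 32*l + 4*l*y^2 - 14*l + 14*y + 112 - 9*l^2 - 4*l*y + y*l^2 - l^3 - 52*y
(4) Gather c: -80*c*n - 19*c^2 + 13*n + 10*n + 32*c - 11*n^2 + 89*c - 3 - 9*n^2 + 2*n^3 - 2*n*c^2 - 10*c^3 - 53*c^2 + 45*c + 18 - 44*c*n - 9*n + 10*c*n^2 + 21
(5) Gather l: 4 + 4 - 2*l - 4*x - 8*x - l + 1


(1) = r^2*(t + 1) + r*(-5*t - 5) - 4*t^3 - 18*t^2 - 20*t - 6
(2) = 81*z^2 + 243*z - 324
(3) = -l^3 - 5*l^2 + 62*l - 4*y^3 + y^2*(4*l - 34) + y*(l^2 + 15*l + 26) + 336
(4) = -10*c^3 + c^2*(-2*n - 72) + c*(10*n^2 - 124*n + 166) + 2*n^3 - 20*n^2 + 14*n + 36
(5) = -3*l - 12*x + 9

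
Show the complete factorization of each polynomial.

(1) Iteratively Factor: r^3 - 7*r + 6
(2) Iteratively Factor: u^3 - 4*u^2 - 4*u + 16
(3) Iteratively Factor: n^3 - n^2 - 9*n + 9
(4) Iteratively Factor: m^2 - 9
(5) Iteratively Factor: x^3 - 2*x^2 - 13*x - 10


(1) = (r - 2)*(r^2 + 2*r - 3) = (r - 2)*(r + 3)*(r - 1)
(2) = (u + 2)*(u^2 - 6*u + 8) = (u - 2)*(u + 2)*(u - 4)
(3) = (n - 3)*(n^2 + 2*n - 3) = (n - 3)*(n - 1)*(n + 3)
(4) = (m - 3)*(m + 3)
(5) = (x + 2)*(x^2 - 4*x - 5) = (x - 5)*(x + 2)*(x + 1)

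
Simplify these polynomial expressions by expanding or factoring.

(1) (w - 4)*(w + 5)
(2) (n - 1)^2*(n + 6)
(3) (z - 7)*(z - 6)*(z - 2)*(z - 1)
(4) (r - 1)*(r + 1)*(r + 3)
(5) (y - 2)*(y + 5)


(1) = w^2 + w - 20
(2) = n^3 + 4*n^2 - 11*n + 6
(3) = z^4 - 16*z^3 + 83*z^2 - 152*z + 84
(4) = r^3 + 3*r^2 - r - 3
(5) = y^2 + 3*y - 10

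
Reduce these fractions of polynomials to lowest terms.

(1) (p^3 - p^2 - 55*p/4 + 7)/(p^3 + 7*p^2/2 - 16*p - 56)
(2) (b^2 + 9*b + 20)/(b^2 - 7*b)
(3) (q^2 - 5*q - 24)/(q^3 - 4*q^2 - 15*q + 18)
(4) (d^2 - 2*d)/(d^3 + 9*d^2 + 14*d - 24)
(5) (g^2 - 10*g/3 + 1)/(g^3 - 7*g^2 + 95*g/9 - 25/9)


(1) = (2*p - 1)/(2*p + 8)
(2) = (b^2 + 9*b + 20)/(b^2 - 7*b)
(3) = (q - 8)/(q^2 - 7*q + 6)
(4) = (d^2 - 2*d)/(d^3 + 9*d^2 + 14*d - 24)
(5) = (3*g - 9)/(3*g^2 - 20*g + 25)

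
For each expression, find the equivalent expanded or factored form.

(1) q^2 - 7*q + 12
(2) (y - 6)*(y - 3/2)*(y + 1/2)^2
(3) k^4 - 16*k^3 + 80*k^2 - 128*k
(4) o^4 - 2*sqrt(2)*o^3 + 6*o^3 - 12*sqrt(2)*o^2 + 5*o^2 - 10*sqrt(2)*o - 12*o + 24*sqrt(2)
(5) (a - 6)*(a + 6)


(1) = (q - 4)*(q - 3)
(2) = y^4 - 13*y^3/2 + 7*y^2/4 + 57*y/8 + 9/4
(3) = k*(k - 8)*(k - 4)^2
(4) = (o - 1)*(o + 3)*(o + 4)*(o - 2*sqrt(2))
(5) = a^2 - 36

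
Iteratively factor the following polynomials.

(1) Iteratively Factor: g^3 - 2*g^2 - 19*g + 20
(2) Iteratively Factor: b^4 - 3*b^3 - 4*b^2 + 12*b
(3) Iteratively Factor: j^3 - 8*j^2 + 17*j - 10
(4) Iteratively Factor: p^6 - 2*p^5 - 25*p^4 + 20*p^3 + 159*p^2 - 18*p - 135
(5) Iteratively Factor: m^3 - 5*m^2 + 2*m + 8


(1) = (g - 1)*(g^2 - g - 20) = (g - 1)*(g + 4)*(g - 5)
(2) = (b + 2)*(b^3 - 5*b^2 + 6*b) = (b - 3)*(b + 2)*(b^2 - 2*b) = b*(b - 3)*(b + 2)*(b - 2)
(3) = (j - 2)*(j^2 - 6*j + 5) = (j - 2)*(j - 1)*(j - 5)
(4) = (p - 1)*(p^5 - p^4 - 26*p^3 - 6*p^2 + 153*p + 135) = (p - 1)*(p + 3)*(p^4 - 4*p^3 - 14*p^2 + 36*p + 45) = (p - 1)*(p + 3)^2*(p^3 - 7*p^2 + 7*p + 15) = (p - 5)*(p - 1)*(p + 3)^2*(p^2 - 2*p - 3) = (p - 5)*(p - 3)*(p - 1)*(p + 3)^2*(p + 1)
(5) = (m - 2)*(m^2 - 3*m - 4) = (m - 4)*(m - 2)*(m + 1)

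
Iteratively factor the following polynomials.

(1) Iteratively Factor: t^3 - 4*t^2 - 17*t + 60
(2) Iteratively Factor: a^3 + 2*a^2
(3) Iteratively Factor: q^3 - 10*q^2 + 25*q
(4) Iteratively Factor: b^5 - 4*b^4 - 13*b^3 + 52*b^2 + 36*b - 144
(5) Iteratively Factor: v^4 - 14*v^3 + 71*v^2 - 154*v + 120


(1) = (t - 3)*(t^2 - t - 20) = (t - 5)*(t - 3)*(t + 4)
(2) = (a)*(a^2 + 2*a) = a*(a + 2)*(a)
(3) = (q)*(q^2 - 10*q + 25) = q*(q - 5)*(q - 5)
(4) = (b + 2)*(b^4 - 6*b^3 - b^2 + 54*b - 72) = (b - 4)*(b + 2)*(b^3 - 2*b^2 - 9*b + 18) = (b - 4)*(b + 2)*(b + 3)*(b^2 - 5*b + 6) = (b - 4)*(b - 2)*(b + 2)*(b + 3)*(b - 3)
(5) = (v - 3)*(v^3 - 11*v^2 + 38*v - 40) = (v - 4)*(v - 3)*(v^2 - 7*v + 10) = (v - 4)*(v - 3)*(v - 2)*(v - 5)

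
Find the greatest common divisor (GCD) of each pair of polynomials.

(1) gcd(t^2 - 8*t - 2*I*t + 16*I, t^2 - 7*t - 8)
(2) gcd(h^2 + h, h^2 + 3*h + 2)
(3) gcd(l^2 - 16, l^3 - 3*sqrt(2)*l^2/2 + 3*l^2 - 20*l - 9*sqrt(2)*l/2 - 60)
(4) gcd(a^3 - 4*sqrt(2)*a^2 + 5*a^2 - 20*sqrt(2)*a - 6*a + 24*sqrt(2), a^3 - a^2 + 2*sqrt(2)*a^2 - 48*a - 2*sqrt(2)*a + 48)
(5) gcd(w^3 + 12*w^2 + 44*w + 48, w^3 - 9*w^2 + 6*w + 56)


(1) = gcd((t - 8)*(t - 2*I), (t - 8)*(t + 1)) = t - 8
(2) = h + 1
(3) = gcd((l - 4)*(l + 4), (l + 3)*(l - 4*sqrt(2))*(l + 5*sqrt(2)/2)) = 1
(4) = a^2 + a*(-4*sqrt(2) - 1) + 4*sqrt(2)
(5) = gcd((w + 2)*(w + 4)*(w + 6), (w - 7)*(w - 4)*(w + 2)) = w + 2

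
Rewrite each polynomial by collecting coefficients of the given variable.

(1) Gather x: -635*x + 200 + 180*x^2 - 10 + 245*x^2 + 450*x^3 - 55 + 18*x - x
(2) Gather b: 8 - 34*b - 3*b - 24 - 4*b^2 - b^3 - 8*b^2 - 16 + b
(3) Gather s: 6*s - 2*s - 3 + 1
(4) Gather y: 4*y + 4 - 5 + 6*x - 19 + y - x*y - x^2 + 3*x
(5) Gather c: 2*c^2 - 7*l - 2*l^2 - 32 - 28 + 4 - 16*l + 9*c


(1) = 450*x^3 + 425*x^2 - 618*x + 135
(2) = -b^3 - 12*b^2 - 36*b - 32
(3) = 4*s - 2
(4) = -x^2 + 9*x + y*(5 - x) - 20
(5) = 2*c^2 + 9*c - 2*l^2 - 23*l - 56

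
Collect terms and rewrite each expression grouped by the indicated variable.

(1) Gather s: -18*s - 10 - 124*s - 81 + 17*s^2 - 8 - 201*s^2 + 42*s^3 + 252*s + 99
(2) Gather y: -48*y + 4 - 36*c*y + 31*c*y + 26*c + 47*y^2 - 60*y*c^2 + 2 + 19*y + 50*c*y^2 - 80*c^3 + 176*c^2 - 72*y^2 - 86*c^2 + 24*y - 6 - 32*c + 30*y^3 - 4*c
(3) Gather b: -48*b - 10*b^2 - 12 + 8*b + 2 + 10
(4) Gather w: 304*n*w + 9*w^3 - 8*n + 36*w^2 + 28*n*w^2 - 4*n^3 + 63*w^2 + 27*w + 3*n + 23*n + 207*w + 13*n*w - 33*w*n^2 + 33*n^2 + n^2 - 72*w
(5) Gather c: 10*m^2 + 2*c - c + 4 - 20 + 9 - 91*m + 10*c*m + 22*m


(1) = 42*s^3 - 184*s^2 + 110*s
(2) = -80*c^3 + 90*c^2 - 10*c + 30*y^3 + y^2*(50*c - 25) + y*(-60*c^2 - 5*c - 5)
(3) = -10*b^2 - 40*b
(4) = -4*n^3 + 34*n^2 + 18*n + 9*w^3 + w^2*(28*n + 99) + w*(-33*n^2 + 317*n + 162)
(5) = c*(10*m + 1) + 10*m^2 - 69*m - 7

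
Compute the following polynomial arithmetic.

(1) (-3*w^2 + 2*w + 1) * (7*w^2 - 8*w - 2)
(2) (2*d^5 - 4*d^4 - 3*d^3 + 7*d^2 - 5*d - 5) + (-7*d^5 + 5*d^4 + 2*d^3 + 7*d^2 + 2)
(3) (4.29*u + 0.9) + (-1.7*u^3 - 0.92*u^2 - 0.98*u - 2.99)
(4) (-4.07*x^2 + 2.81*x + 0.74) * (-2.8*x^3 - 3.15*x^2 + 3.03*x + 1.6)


(1) = -21*w^4 + 38*w^3 - 3*w^2 - 12*w - 2
(2) = -5*d^5 + d^4 - d^3 + 14*d^2 - 5*d - 3
(3) = -1.7*u^3 - 0.92*u^2 + 3.31*u - 2.09
(4) = 11.396*x^5 + 4.9525*x^4 - 23.2556*x^3 - 0.3287*x^2 + 6.7382*x + 1.184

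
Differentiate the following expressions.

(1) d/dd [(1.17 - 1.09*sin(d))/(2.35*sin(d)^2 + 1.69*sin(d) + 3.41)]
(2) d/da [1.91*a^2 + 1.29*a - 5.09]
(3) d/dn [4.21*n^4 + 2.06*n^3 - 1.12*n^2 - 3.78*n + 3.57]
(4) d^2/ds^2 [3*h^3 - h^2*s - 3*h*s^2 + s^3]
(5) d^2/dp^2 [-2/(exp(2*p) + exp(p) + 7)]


(1) = (2.5615*sin(d)^2 - 5.499*sin(d) - 5.6942)*cos(d)/(5.5225*sin(d)^4 + 7.943*sin(d)^3 + 18.8831*sin(d)^2 + 11.5258*sin(d) + 11.6281)
(2) = 3.82*a + 1.29
(3) = 16.84*n^3 + 6.18*n^2 - 2.24*n - 3.78
(4) = -6*h + 6*s
(5) = 2*(-2*(2*exp(p) + 1)^2*exp(p) + (4*exp(p) + 1)*(exp(2*p) + exp(p) + 7))*exp(p)/(exp(2*p) + exp(p) + 7)^3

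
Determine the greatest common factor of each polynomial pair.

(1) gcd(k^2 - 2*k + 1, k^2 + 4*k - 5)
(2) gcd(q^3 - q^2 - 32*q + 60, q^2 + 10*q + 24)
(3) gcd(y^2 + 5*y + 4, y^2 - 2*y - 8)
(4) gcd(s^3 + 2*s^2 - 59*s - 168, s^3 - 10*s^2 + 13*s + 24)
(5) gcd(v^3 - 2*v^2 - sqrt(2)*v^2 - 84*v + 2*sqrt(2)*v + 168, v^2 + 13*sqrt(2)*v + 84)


(1) = k - 1
(2) = gcd((q - 5)*(q - 2)*(q + 6), (q + 4)*(q + 6)) = q + 6
(3) = 1
(4) = gcd((s - 8)*(s + 3)*(s + 7), (s - 8)*(s - 3)*(s + 1)) = s - 8
(5) = v + 6*sqrt(2)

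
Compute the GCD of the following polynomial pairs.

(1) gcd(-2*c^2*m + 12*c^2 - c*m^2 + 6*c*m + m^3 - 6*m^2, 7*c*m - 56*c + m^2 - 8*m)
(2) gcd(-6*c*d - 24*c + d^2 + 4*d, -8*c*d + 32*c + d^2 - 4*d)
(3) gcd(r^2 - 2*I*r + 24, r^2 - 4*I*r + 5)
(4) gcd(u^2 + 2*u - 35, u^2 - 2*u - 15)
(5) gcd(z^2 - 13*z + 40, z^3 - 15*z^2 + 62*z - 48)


(1) = 1
(2) = gcd((-6*c + d)*(d + 4), (-8*c + d)*(d - 4)) = 1
(3) = gcd((r - 6*I)*(r + 4*I), (r - 5*I)*(r + I)) = 1
(4) = u - 5
(5) = z - 8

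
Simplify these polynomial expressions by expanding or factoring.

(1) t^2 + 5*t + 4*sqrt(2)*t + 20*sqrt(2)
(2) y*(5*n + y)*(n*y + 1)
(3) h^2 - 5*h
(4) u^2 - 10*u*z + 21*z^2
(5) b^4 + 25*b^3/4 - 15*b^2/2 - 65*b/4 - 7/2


(1) = (t + 5)*(t + 4*sqrt(2))
(2) = 5*n^2*y^2 + n*y^3 + 5*n*y + y^2
(3) = h*(h - 5)
(4) = (u - 7*z)*(u - 3*z)
(5) = (b - 2)*(b + 1/4)*(b + 1)*(b + 7)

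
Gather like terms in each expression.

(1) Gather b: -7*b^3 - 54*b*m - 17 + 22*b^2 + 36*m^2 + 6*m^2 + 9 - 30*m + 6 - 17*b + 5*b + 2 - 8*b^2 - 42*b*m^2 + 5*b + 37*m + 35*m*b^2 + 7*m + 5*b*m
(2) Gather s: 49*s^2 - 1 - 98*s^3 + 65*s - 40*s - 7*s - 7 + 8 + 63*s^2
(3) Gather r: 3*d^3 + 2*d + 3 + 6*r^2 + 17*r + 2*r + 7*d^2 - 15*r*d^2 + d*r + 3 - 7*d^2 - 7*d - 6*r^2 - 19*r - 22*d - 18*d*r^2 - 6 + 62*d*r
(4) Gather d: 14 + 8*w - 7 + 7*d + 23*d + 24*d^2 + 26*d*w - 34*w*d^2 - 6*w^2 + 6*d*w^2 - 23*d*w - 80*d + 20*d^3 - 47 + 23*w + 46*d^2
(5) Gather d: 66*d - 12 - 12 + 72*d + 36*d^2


(1) = -7*b^3 + b^2*(35*m + 14) + b*(-42*m^2 - 49*m - 7) + 42*m^2 + 14*m
(2) = -98*s^3 + 112*s^2 + 18*s
(3) = 3*d^3 - 18*d*r^2 - 27*d + r*(-15*d^2 + 63*d)
(4) = 20*d^3 + d^2*(70 - 34*w) + d*(6*w^2 + 3*w - 50) - 6*w^2 + 31*w - 40
(5) = 36*d^2 + 138*d - 24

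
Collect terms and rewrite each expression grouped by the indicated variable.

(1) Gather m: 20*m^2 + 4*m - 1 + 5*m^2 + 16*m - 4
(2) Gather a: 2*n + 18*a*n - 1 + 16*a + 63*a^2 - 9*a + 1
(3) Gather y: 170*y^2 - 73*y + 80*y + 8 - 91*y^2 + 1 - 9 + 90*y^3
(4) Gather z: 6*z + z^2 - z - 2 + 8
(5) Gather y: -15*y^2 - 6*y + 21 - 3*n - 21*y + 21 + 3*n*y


(1) = 25*m^2 + 20*m - 5
(2) = 63*a^2 + a*(18*n + 7) + 2*n
(3) = 90*y^3 + 79*y^2 + 7*y
(4) = z^2 + 5*z + 6
(5) = -3*n - 15*y^2 + y*(3*n - 27) + 42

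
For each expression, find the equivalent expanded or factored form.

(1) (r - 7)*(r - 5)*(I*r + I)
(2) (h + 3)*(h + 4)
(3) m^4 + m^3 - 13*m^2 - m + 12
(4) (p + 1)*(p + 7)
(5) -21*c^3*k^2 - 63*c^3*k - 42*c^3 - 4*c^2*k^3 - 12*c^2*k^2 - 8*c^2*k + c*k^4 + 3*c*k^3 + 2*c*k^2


(1) = I*r^3 - 11*I*r^2 + 23*I*r + 35*I
(2) = h^2 + 7*h + 12
(3) = (m - 3)*(m - 1)*(m + 1)*(m + 4)
(4) = p^2 + 8*p + 7
(5) = (-7*c + k)*(3*c + k)*(k + 2)*(c*k + c)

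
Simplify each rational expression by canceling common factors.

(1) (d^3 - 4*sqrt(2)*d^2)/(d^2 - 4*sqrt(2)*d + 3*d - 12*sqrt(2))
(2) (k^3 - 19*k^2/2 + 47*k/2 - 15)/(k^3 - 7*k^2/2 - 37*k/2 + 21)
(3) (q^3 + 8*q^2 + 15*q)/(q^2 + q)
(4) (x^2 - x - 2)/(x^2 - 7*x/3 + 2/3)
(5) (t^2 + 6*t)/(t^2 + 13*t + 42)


(1) = d^2/(d + 3)
(2) = (2*k - 5)/(2*k + 7)
(3) = (q^2 + 8*q + 15)/(q + 1)
(4) = (3*x + 3)/(3*x - 1)
(5) = t/(t + 7)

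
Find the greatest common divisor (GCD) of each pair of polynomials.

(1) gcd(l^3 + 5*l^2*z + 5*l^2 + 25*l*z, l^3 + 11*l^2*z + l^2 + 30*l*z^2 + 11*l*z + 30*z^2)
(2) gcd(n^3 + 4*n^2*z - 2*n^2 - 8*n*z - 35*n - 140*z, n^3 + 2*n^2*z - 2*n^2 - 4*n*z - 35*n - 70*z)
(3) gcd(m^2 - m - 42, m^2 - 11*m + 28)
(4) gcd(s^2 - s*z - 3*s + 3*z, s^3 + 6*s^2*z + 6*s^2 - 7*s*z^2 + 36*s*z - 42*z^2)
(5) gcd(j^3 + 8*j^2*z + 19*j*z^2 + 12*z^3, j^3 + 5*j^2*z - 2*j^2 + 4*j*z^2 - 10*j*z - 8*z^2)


(1) = l + 5*z
(2) = n^2 - 2*n - 35
(3) = m - 7
(4) = -s + z
(5) = gcd((j + z)*(j + 3*z)*(j + 4*z), (j - 2)*(j + z)*(j + 4*z)) = j^2 + 5*j*z + 4*z^2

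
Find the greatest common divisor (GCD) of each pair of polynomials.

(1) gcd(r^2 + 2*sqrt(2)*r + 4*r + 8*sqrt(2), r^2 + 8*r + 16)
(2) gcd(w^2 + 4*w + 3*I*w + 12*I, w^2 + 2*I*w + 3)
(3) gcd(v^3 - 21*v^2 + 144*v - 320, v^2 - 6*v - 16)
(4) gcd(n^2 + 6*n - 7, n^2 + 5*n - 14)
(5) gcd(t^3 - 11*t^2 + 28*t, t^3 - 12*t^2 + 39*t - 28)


(1) = gcd((r + 4)*(r + 2*sqrt(2)), (r + 4)^2) = r + 4
(2) = w + 3*I
(3) = v - 8
(4) = n + 7
(5) = gcd(t*(t - 7)*(t - 4), (t - 7)*(t - 4)*(t - 1)) = t^2 - 11*t + 28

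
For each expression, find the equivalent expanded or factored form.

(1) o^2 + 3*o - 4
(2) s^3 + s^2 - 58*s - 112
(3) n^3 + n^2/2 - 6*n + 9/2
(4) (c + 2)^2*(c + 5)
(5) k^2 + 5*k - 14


(1) = (o - 1)*(o + 4)
(2) = (s - 8)*(s + 2)*(s + 7)
(3) = (n - 3/2)*(n - 1)*(n + 3)
(4) = c^3 + 9*c^2 + 24*c + 20
(5) = (k - 2)*(k + 7)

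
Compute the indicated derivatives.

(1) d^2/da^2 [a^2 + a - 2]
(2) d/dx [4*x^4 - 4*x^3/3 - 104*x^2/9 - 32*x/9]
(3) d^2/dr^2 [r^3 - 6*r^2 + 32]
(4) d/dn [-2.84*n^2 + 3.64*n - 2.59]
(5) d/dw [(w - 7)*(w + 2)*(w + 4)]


(1) = 2
(2) = 16*x^3 - 4*x^2 - 208*x/9 - 32/9
(3) = 6*r - 12
(4) = 3.64 - 5.68*n
(5) = 3*w^2 - 2*w - 34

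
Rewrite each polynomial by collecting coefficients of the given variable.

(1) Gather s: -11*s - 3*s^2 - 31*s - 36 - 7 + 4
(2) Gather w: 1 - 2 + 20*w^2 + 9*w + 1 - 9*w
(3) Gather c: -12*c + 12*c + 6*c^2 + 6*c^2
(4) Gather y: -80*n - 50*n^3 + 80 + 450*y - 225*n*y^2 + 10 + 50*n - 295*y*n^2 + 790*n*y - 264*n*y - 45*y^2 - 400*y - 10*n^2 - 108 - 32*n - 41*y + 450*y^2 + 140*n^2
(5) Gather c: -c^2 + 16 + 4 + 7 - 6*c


(1) = -3*s^2 - 42*s - 39
(2) = 20*w^2
(3) = 12*c^2
(4) = -50*n^3 + 130*n^2 - 62*n + y^2*(405 - 225*n) + y*(-295*n^2 + 526*n + 9) - 18
(5) = -c^2 - 6*c + 27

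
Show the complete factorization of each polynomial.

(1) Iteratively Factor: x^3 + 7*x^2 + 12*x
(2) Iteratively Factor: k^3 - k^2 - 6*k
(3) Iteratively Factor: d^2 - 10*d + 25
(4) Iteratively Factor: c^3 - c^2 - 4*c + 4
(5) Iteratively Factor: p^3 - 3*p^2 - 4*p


(1) = (x)*(x^2 + 7*x + 12) = x*(x + 4)*(x + 3)
(2) = (k)*(k^2 - k - 6) = k*(k - 3)*(k + 2)
(3) = (d - 5)*(d - 5)
(4) = (c - 1)*(c^2 - 4) = (c - 2)*(c - 1)*(c + 2)
(5) = (p + 1)*(p^2 - 4*p) = p*(p + 1)*(p - 4)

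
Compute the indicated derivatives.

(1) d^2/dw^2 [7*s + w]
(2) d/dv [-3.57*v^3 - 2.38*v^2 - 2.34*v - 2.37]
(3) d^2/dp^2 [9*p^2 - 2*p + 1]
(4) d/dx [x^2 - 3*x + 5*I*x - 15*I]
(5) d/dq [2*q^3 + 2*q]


(1) = 0
(2) = -10.71*v^2 - 4.76*v - 2.34
(3) = 18
(4) = 2*x - 3 + 5*I
(5) = 6*q^2 + 2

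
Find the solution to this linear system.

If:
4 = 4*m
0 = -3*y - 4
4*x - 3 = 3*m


Then:
m = 1
x = 3/2
y = -4/3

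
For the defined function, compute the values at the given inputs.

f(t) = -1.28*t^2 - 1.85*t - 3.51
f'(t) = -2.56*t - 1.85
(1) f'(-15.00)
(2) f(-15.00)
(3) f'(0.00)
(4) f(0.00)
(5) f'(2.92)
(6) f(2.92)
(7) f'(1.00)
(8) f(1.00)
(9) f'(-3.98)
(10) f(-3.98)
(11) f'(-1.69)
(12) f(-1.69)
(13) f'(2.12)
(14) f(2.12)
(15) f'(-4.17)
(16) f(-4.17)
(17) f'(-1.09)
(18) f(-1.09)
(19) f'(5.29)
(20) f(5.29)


(1) = 36.55
(2) = -263.76
(3) = -1.85
(4) = -3.51
(5) = -9.33
(6) = -19.83
(7) = -4.41
(8) = -6.64
(9) = 8.34
(10) = -16.42
(11) = 2.48
(12) = -4.04
(13) = -7.28
(14) = -13.18
(15) = 8.83
(16) = -18.05
(17) = 0.94
(18) = -3.01
(19) = -15.39
(20) = -49.12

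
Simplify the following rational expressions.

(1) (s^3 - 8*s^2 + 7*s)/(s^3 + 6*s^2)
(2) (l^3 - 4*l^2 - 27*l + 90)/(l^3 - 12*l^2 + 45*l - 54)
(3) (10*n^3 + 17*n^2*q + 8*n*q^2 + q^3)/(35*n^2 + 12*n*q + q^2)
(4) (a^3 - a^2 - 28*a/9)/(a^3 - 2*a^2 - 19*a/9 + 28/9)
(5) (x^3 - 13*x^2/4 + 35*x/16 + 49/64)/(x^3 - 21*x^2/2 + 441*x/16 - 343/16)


(1) = (s^2 - 8*s + 7)/(s^2 + 6*s)
(2) = (l + 5)/(l - 3)
(3) = (2*n^2 + 3*n*q + q^2)/(7*n + q)
(4) = a/(a - 1)
(5) = (4*x + 1)/(4*x - 28)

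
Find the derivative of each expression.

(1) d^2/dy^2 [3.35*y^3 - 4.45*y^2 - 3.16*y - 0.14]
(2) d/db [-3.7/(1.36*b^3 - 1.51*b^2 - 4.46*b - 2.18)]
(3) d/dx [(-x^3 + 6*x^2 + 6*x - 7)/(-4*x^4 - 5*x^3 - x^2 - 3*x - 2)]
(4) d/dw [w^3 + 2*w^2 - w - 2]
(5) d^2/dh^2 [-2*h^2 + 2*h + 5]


(1) = 20.1*y - 8.9
(2) = (15.096*b^2 - 11.174*b - 16.502)/(-1.36*b^3 + 1.51*b^2 + 4.46*b + 2.18)^2
(3) = (-4*x^6 + 48*x^5 + 103*x^4 - 46*x^3 - 111*x^2 - 38*x - 33)/(16*x^8 + 40*x^7 + 33*x^6 + 34*x^5 + 47*x^4 + 26*x^3 + 13*x^2 + 12*x + 4)
(4) = 3*w^2 + 4*w - 1
(5) = -4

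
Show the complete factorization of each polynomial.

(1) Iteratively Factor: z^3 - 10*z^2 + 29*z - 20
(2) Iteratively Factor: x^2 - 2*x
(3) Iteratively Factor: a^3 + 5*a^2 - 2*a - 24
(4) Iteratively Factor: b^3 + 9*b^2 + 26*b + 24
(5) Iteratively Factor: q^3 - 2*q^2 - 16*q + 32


(1) = (z - 1)*(z^2 - 9*z + 20) = (z - 5)*(z - 1)*(z - 4)
(2) = (x - 2)*(x)
(3) = (a + 4)*(a^2 + a - 6) = (a + 3)*(a + 4)*(a - 2)
(4) = (b + 4)*(b^2 + 5*b + 6) = (b + 2)*(b + 4)*(b + 3)
(5) = (q + 4)*(q^2 - 6*q + 8) = (q - 2)*(q + 4)*(q - 4)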